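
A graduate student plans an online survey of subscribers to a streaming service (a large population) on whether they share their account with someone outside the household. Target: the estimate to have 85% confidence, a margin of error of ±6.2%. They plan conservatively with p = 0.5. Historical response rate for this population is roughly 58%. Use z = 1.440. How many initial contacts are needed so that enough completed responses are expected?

Completed interviews needed: n₀ = 1.440² × 0.2500 / 0.062² ≈ 134.86 → 135.
At a 58% response rate, contacts needed = 135 / 0.58 ≈ 232.76 → 233.

233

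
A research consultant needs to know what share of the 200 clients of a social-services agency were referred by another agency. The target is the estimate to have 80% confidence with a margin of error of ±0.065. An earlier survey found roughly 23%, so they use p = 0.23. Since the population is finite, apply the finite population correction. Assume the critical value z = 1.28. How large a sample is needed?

52

Unadjusted: n₀ = 1.28² × 0.23 × 0.77 / 0.065² ≈ 68.68, so n₀ = 69.
Finite population correction with N = 200: n = n₀ / (1 + (n₀−1)/N) = 69 / (1 + 68/200) = 69 / 1.3400 ≈ 51.49.
Rounding up, n = 52.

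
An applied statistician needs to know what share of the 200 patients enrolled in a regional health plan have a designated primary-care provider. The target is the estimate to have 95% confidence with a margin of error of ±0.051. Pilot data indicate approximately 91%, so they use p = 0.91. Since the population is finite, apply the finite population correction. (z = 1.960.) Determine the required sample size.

Unadjusted: n₀ = 1.960² × 0.91 × 0.09 / 0.051² ≈ 120.96, so n₀ = 121.
Finite population correction with N = 200: n = n₀ / (1 + (n₀−1)/N) = 121 / (1 + 120/200) = 121 / 1.6000 ≈ 75.62.
Rounding up, n = 76.

76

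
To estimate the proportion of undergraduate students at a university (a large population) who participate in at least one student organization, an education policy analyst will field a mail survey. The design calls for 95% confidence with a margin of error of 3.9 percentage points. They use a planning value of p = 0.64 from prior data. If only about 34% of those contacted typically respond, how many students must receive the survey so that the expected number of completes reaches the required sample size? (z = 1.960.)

Completed interviews needed: n₀ = 1.960² × 0.2304 / 0.039² ≈ 581.92 → 582.
At a 34% response rate, contacts needed = 582 / 0.34 ≈ 1711.76 → 1712.

1712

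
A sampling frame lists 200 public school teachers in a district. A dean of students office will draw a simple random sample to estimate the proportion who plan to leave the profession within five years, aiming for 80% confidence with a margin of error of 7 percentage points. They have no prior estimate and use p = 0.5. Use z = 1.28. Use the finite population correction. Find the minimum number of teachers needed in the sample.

60

Unadjusted: n₀ = 1.28² × 0.50 × 0.50 / 0.070² ≈ 83.59, so n₀ = 84.
Finite population correction with N = 200: n = n₀ / (1 + (n₀−1)/N) = 84 / (1 + 83/200) = 84 / 1.4150 ≈ 59.36.
Rounding up, n = 60.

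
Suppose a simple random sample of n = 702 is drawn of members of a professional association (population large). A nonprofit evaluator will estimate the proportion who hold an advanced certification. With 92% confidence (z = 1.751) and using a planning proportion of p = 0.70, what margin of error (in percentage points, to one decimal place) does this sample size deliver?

3.0

SE(p̂) = √[p(1−p)/n] = √[0.2100/702] = 0.01730.
E = z × SE = 1.751 × 0.01730 = 0.03028, or 3.0 percentage points.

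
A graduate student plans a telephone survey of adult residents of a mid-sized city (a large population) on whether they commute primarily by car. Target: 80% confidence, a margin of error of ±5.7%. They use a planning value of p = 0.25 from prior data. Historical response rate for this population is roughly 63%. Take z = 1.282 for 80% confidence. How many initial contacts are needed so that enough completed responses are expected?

Completed interviews needed: n₀ = 1.282² × 0.1875 / 0.057² ≈ 94.85 → 95.
At a 63% response rate, contacts needed = 95 / 0.63 ≈ 150.79 → 151.

151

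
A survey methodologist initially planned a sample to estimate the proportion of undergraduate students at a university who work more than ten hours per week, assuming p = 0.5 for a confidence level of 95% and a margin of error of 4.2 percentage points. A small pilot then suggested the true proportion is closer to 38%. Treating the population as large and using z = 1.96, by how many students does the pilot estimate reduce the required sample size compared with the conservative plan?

Conservative (p = 0.5): n = 1.96² × 0.25 / 0.042² ≈ 544.44 → 545.
Using p = 0.38: p(1−p) = 0.2356, so n = 1.96² × 0.2356 / 0.042² ≈ 513.08 → 514.
Reduction: 545 − 514 = 31.

31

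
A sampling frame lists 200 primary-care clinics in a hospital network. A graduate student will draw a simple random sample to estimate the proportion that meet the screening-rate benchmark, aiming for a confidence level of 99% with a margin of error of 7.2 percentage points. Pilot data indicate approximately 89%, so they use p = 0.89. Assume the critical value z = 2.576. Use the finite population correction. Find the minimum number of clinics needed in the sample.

78

Unadjusted: n₀ = 2.576² × 0.89 × 0.11 / 0.072² ≈ 125.32, so n₀ = 126.
Finite population correction with N = 200: n = n₀ / (1 + (n₀−1)/N) = 126 / (1 + 125/200) = 126 / 1.6250 ≈ 77.54.
Rounding up, n = 78.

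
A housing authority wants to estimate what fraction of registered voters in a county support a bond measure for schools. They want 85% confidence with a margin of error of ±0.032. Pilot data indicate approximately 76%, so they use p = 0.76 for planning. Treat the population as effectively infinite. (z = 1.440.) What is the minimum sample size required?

370

With p = 0.76, p(1−p) = 0.1824.
n = z²·p(1−p)/E² = 1.440² × 0.1824 / 0.032² = 2.0736 × 0.1824 / 0.001024 ≈ 369.36.
Rounding up gives n = 370.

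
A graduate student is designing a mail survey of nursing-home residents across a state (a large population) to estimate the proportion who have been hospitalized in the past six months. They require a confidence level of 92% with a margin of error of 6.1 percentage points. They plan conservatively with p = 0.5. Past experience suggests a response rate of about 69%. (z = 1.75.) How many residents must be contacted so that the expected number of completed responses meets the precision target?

299

Completed interviews needed: n₀ = 1.75² × 0.2500 / 0.061² ≈ 205.76 → 206.
At a 69% response rate, contacts needed = 206 / 0.69 ≈ 298.55 → 299.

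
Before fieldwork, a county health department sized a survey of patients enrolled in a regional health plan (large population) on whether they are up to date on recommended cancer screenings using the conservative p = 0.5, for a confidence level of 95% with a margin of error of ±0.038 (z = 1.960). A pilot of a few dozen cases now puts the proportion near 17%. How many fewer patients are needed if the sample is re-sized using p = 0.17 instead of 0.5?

Conservative (p = 0.5): n = 1.960² × 0.25 / 0.038² ≈ 665.10 → 666.
Using p = 0.17: p(1−p) = 0.1411, so n = 1.960² × 0.1411 / 0.038² ≈ 375.38 → 376.
Reduction: 666 − 376 = 290.

290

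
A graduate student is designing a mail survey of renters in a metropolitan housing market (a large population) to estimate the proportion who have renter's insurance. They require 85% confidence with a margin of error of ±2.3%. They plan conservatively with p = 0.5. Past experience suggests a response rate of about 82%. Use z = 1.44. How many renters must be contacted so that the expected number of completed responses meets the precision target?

1196

Completed interviews needed: n₀ = 1.44² × 0.2500 / 0.023² ≈ 979.96 → 980.
At an 82% response rate, contacts needed = 980 / 0.82 ≈ 1195.12 → 1196.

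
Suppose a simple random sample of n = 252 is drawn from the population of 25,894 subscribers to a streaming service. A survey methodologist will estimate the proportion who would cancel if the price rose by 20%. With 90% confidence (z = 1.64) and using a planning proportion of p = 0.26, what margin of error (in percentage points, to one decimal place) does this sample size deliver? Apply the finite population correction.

4.5

Finite-population factor: (N−n)/(N−1) = (25894−252)/(25894−1) = 0.9903.
SE(p̂) = √[p(1−p)/n · (N−n)/(N−1)] = √[0.1924/252 × 0.9903] = 0.02750.
E = z × SE = 1.64 × 0.02750 = 0.04510 ≈ 4.5 percentage points.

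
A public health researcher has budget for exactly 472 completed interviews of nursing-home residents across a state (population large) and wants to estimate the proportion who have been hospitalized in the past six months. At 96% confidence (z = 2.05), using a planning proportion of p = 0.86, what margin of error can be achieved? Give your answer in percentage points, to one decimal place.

3.3

SE(p̂) = √[p(1−p)/n] = √[0.1204/472] = 0.01597.
E = z × SE = 2.05 × 0.01597 = 0.03274, or 3.3 percentage points.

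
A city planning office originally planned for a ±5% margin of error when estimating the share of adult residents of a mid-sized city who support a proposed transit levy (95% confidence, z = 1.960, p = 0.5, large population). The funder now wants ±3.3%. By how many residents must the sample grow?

At ±5%: n = 1.960² × 0.2500 / 0.050² ≈ 384.16 → 385.
At ±3.3%: n = 1.960² × 0.2500 / 0.033² ≈ 881.91 → 882.
Additional respondents: 882 − 385 = 497.

497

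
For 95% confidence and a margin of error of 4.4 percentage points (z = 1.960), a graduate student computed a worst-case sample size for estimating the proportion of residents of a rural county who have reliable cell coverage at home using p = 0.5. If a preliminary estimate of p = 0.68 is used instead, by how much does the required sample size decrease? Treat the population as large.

65

Conservative (p = 0.5): n = 1.960² × 0.25 / 0.044² ≈ 496.07 → 497.
Using p = 0.68: p(1−p) = 0.2176, so n = 1.960² × 0.2176 / 0.044² ≈ 431.78 → 432.
Reduction: 497 − 432 = 65.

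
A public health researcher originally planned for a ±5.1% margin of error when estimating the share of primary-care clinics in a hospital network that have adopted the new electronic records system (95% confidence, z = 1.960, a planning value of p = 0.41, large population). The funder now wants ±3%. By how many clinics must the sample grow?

675

At ±5.1%: n = 1.960² × 0.2419 / 0.051² ≈ 357.28 → 358.
At ±3%: n = 1.960² × 0.2419 / 0.030² ≈ 1032.54 → 1033.
Additional respondents: 1033 − 358 = 675.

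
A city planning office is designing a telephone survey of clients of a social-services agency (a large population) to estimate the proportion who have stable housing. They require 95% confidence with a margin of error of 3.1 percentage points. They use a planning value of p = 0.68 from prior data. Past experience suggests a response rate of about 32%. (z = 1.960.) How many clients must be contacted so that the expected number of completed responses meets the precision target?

Completed interviews needed: n₀ = 1.960² × 0.2176 / 0.031² ≈ 869.86 → 870.
At a 32% response rate, contacts needed = 870 / 0.32 ≈ 2718.75 → 2719.

2719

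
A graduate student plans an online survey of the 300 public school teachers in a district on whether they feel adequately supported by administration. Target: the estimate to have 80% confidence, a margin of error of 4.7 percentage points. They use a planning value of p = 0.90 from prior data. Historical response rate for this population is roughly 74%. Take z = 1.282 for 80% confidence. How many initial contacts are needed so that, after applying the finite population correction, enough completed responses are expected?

75

Completed interviews needed (unadjusted): n₀ = 1.282² × 0.0900 / 0.047² ≈ 66.96 → 67.
FPC for N = 300: n = 67 / (1 + 66/300) = 67 / 1.2200 ≈ 54.92 → 55.
At a 74% response rate, contacts needed = 55 / 0.74 ≈ 74.32 → 75.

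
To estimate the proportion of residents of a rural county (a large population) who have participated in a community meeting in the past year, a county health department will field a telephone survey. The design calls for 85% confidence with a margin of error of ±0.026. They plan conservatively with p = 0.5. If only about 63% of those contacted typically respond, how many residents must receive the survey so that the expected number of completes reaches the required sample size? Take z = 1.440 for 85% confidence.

1218

Completed interviews needed: n₀ = 1.440² × 0.2500 / 0.026² ≈ 766.86 → 767.
At a 63% response rate, contacts needed = 767 / 0.63 ≈ 1217.46 → 1218.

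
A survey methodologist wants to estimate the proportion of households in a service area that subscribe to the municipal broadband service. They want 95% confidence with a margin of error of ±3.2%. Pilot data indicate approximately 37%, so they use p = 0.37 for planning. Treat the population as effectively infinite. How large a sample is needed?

For 95% confidence, z = 1.960.
With p = 0.37, p(1−p) = 0.2331.
n = z²·p(1−p)/E² = 1.960² × 0.2331 / 0.032² = 3.8416 × 0.2331 / 0.001024 ≈ 874.49.
Rounding up gives n = 875.

875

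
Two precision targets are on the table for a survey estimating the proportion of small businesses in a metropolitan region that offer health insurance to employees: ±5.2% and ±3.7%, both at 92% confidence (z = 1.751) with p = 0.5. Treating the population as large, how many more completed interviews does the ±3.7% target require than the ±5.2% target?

At ±5.2%: n = 1.751² × 0.2500 / 0.052² ≈ 283.47 → 284.
At ±3.7%: n = 1.751² × 0.2500 / 0.037² ≈ 559.90 → 560.
Additional respondents: 560 − 284 = 276.

276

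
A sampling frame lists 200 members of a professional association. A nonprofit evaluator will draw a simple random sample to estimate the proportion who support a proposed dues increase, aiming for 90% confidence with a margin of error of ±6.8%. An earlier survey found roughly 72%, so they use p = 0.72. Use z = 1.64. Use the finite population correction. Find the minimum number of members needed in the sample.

75

Unadjusted: n₀ = 1.64² × 0.72 × 0.28 / 0.068² ≈ 117.26, so n₀ = 118.
Finite population correction with N = 200: n = n₀ / (1 + (n₀−1)/N) = 118 / (1 + 117/200) = 118 / 1.5850 ≈ 74.45.
Rounding up, n = 75.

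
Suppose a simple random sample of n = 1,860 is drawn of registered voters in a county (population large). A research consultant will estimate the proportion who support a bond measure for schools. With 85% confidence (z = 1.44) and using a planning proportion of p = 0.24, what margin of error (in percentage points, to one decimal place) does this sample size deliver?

SE(p̂) = √[p(1−p)/n] = √[0.1824/1860] = 0.00990.
E = z × SE = 1.44 × 0.00990 = 0.01426, or 1.4 percentage points.

1.4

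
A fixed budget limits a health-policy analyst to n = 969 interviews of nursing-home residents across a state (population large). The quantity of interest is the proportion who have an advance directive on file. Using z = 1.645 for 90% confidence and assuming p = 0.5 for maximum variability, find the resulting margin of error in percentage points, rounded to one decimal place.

2.6

SE(p̂) = √[p(1−p)/n] = √[0.2500/969] = 0.01606.
E = z × SE = 1.645 × 0.01606 = 0.02642, or 2.6 percentage points.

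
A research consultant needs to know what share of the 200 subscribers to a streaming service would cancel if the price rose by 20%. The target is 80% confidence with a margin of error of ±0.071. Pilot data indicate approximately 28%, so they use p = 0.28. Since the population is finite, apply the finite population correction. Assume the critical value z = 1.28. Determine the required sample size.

Unadjusted: n₀ = 1.28² × 0.28 × 0.72 / 0.071² ≈ 65.52, so n₀ = 66.
Finite population correction with N = 200: n = n₀ / (1 + (n₀−1)/N) = 66 / (1 + 65/200) = 66 / 1.3250 ≈ 49.81.
Rounding up, n = 50.

50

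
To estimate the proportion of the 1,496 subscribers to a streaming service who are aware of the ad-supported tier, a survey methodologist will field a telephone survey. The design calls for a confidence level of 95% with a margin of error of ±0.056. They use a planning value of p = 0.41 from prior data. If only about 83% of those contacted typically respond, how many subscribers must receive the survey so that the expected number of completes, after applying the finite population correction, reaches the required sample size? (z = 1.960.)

Completed interviews needed (unadjusted): n₀ = 1.960² × 0.2419 / 0.056² ≈ 296.33 → 297.
FPC for N = 1,496: n = 297 / (1 + 296/1496) = 297 / 1.1979 ≈ 247.94 → 248.
At an 83% response rate, contacts needed = 248 / 0.83 ≈ 298.80 → 299.

299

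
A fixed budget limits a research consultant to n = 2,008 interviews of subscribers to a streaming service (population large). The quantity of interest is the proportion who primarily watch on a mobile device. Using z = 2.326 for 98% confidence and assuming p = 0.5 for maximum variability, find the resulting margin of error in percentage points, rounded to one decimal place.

2.6

SE(p̂) = √[p(1−p)/n] = √[0.2500/2008] = 0.01116.
E = z × SE = 2.326 × 0.01116 = 0.02595, or 2.6 percentage points.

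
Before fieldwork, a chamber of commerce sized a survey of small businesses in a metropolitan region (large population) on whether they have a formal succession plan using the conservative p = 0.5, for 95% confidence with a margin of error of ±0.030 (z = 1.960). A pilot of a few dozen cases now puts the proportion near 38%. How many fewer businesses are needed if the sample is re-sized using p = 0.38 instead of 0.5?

62

Conservative (p = 0.5): n = 1.960² × 0.25 / 0.030² ≈ 1067.11 → 1068.
Using p = 0.38: p(1−p) = 0.2356, so n = 1.960² × 0.2356 / 0.030² ≈ 1005.65 → 1006.
Reduction: 1068 − 1006 = 62.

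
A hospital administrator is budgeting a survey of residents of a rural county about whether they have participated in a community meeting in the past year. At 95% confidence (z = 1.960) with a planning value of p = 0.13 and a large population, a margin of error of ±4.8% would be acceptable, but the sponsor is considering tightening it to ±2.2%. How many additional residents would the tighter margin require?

709

At ±4.8%: n = 1.960² × 0.1131 / 0.048² ≈ 188.58 → 189.
At ±2.2%: n = 1.960² × 0.1131 / 0.022² ≈ 897.70 → 898.
Additional respondents: 898 − 189 = 709.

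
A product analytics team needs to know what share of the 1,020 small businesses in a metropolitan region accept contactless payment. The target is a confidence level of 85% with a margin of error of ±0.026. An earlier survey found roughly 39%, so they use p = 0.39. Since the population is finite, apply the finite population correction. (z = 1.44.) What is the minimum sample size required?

426

Unadjusted: n₀ = 1.44² × 0.39 × 0.61 / 0.026² ≈ 729.75, so n₀ = 730.
Finite population correction with N = 1,020: n = n₀ / (1 + (n₀−1)/N) = 730 / (1 + 729/1020) = 730 / 1.7147 ≈ 425.73.
Rounding up, n = 426.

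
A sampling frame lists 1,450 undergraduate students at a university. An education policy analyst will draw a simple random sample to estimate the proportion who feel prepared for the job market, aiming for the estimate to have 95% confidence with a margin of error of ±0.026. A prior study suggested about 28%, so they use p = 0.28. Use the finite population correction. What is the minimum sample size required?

For 95% confidence, z = 1.960.
Unadjusted: n₀ = 1.960² × 0.28 × 0.72 / 0.026² ≈ 1145.66, so n₀ = 1146.
Finite population correction with N = 1,450: n = n₀ / (1 + (n₀−1)/N) = 1146 / (1 + 1145/1450) = 1146 / 1.7897 ≈ 640.35.
Rounding up, n = 641.

641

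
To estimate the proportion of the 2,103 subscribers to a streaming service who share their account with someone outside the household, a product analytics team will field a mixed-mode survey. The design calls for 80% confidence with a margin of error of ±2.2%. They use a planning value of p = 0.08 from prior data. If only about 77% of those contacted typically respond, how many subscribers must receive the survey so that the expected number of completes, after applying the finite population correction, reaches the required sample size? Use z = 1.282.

Completed interviews needed (unadjusted): n₀ = 1.282² × 0.0736 / 0.022² ≈ 249.92 → 250.
FPC for N = 2,103: n = 250 / (1 + 249/2103) = 250 / 1.1184 ≈ 223.53 → 224.
At a 77% response rate, contacts needed = 224 / 0.77 ≈ 290.91 → 291.

291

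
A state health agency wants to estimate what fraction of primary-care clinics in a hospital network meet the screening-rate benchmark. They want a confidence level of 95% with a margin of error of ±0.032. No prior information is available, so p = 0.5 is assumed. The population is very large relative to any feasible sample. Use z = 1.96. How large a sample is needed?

938

With p = 0.5, p(1−p) = 0.25.
n = z²·p(1−p)/E² = 1.96² × 0.2500 / 0.032² = 3.8416 × 0.2500 / 0.001024 ≈ 937.89.
Rounding up gives n = 938.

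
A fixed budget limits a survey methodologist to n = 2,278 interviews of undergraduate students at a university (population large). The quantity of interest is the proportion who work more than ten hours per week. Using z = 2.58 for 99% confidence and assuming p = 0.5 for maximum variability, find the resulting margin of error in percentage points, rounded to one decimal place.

SE(p̂) = √[p(1−p)/n] = √[0.2500/2278] = 0.01048.
E = z × SE = 2.58 × 0.01048 = 0.02703, or 2.7 percentage points.

2.7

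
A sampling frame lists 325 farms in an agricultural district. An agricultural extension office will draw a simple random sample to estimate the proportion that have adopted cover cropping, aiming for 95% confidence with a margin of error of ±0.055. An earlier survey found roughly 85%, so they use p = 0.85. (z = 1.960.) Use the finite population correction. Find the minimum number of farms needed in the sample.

109

Unadjusted: n₀ = 1.960² × 0.85 × 0.15 / 0.055² ≈ 161.92, so n₀ = 162.
Finite population correction with N = 325: n = n₀ / (1 + (n₀−1)/N) = 162 / (1 + 161/325) = 162 / 1.4954 ≈ 108.33.
Rounding up, n = 109.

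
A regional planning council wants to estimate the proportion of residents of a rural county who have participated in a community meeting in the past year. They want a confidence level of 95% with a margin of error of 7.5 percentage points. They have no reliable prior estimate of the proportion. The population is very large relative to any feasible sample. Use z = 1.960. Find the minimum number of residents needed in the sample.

171

With no prior estimate, use p = 0.5, giving p(1−p) = 0.25.
n = z²·p(1−p)/E² = 1.960² × 0.2500 / 0.075² = 3.8416 × 0.2500 / 0.005625 ≈ 170.74.
Rounding up gives n = 171.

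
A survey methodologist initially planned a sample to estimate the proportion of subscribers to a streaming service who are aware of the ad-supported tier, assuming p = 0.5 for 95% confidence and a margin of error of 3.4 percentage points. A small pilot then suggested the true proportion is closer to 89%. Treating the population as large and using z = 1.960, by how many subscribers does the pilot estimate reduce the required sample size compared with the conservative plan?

Conservative (p = 0.5): n = 1.960² × 0.25 / 0.034² ≈ 830.80 → 831.
Using p = 0.89: p(1−p) = 0.0979, so n = 1.960² × 0.0979 / 0.034² ≈ 325.34 → 326.
Reduction: 831 − 326 = 505.

505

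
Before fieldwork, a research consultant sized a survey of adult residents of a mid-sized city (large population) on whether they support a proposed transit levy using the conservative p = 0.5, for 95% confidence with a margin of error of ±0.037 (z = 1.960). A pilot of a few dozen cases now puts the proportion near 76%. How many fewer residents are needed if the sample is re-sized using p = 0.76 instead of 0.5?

Conservative (p = 0.5): n = 1.960² × 0.25 / 0.037² ≈ 701.53 → 702.
Using p = 0.76: p(1−p) = 0.1824, so n = 1.960² × 0.1824 / 0.037² ≈ 511.84 → 512.
Reduction: 702 − 512 = 190.

190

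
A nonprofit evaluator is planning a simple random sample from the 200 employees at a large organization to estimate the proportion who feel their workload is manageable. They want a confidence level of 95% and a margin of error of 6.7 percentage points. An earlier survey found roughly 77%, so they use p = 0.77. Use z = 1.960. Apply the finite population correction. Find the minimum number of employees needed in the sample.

87

Unadjusted: n₀ = 1.960² × 0.77 × 0.23 / 0.067² ≈ 151.56, so n₀ = 152.
Finite population correction with N = 200: n = n₀ / (1 + (n₀−1)/N) = 152 / (1 + 151/200) = 152 / 1.7550 ≈ 86.61.
Rounding up, n = 87.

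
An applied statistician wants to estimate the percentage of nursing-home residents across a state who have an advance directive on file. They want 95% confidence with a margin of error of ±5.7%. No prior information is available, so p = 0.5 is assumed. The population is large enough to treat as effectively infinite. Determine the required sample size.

For 95% confidence, z = 1.960.
With p = 0.5, p(1−p) = 0.25.
n = z²·p(1−p)/E² = 1.960² × 0.2500 / 0.057² = 3.8416 × 0.2500 / 0.003249 ≈ 295.60.
Rounding up gives n = 296.

296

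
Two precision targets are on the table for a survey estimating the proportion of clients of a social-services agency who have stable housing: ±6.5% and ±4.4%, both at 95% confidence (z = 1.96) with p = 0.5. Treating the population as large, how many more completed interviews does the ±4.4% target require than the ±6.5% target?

At ±6.5%: n = 1.96² × 0.2500 / 0.065² ≈ 227.31 → 228.
At ±4.4%: n = 1.96² × 0.2500 / 0.044² ≈ 496.07 → 497.
Additional respondents: 497 − 228 = 269.

269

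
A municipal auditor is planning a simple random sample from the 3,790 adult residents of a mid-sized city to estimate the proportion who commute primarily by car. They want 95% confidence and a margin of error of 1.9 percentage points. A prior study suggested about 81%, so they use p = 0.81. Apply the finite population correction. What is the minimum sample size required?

1144

For 95% confidence, z = 1.960.
Unadjusted: n₀ = 1.960² × 0.81 × 0.19 / 0.019² ≈ 1637.73, so n₀ = 1638.
Finite population correction with N = 3,790: n = n₀ / (1 + (n₀−1)/N) = 1638 / (1 + 1637/3790) = 1638 / 1.4319 ≈ 1143.91.
Rounding up, n = 1144.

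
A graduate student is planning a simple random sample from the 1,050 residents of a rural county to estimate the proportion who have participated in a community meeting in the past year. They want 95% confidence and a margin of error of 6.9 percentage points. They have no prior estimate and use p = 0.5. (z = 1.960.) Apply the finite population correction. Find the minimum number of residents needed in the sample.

170

Unadjusted: n₀ = 1.960² × 0.50 × 0.50 / 0.069² ≈ 201.72, so n₀ = 202.
Finite population correction with N = 1,050: n = n₀ / (1 + (n₀−1)/N) = 202 / (1 + 201/1050) = 202 / 1.1914 ≈ 169.54.
Rounding up, n = 170.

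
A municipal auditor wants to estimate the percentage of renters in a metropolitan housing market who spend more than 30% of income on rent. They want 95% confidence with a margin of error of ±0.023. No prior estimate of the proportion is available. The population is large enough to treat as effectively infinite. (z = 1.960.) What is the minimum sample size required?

1816

With no prior estimate, use p = 0.5, giving p(1−p) = 0.25.
n = z²·p(1−p)/E² = 1.960² × 0.2500 / 0.023² = 3.8416 × 0.2500 / 0.000529 ≈ 1815.50.
Rounding up gives n = 1816.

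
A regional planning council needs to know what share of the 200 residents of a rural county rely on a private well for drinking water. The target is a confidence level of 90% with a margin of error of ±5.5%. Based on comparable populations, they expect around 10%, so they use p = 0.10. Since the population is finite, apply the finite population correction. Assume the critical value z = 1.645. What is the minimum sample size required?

Unadjusted: n₀ = 1.645² × 0.10 × 0.90 / 0.055² ≈ 80.51, so n₀ = 81.
Finite population correction with N = 200: n = n₀ / (1 + (n₀−1)/N) = 81 / (1 + 80/200) = 81 / 1.4000 ≈ 57.86.
Rounding up, n = 58.

58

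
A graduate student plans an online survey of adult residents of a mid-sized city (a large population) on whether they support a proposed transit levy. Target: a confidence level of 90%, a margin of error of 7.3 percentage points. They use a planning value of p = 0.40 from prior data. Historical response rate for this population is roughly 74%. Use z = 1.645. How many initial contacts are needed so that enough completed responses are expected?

165

Completed interviews needed: n₀ = 1.645² × 0.2400 / 0.073² ≈ 121.87 → 122.
At a 74% response rate, contacts needed = 122 / 0.74 ≈ 164.86 → 165.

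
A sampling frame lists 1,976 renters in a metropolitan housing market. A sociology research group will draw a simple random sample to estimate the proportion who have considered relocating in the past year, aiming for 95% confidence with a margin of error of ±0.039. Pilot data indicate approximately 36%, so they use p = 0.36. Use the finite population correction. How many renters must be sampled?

450

For 95% confidence, z = 1.96.
Unadjusted: n₀ = 1.96² × 0.36 × 0.64 / 0.039² ≈ 581.92, so n₀ = 582.
Finite population correction with N = 1,976: n = n₀ / (1 + (n₀−1)/N) = 582 / (1 + 581/1976) = 582 / 1.2940 ≈ 449.76.
Rounding up, n = 450.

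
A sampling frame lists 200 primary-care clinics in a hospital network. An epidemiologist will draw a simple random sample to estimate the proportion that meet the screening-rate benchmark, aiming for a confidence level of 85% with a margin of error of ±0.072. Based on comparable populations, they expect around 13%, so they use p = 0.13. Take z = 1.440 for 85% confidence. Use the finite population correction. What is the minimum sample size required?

38

Unadjusted: n₀ = 1.440² × 0.13 × 0.87 / 0.072² ≈ 45.24, so n₀ = 46.
Finite population correction with N = 200: n = n₀ / (1 + (n₀−1)/N) = 46 / (1 + 45/200) = 46 / 1.2250 ≈ 37.55.
Rounding up, n = 38.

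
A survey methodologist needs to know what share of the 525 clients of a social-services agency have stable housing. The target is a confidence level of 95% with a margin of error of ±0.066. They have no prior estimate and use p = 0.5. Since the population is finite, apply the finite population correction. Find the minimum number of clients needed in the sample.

For 95% confidence, z = 1.960.
Unadjusted: n₀ = 1.960² × 0.50 × 0.50 / 0.066² ≈ 220.48, so n₀ = 221.
Finite population correction with N = 525: n = n₀ / (1 + (n₀−1)/N) = 221 / (1 + 220/525) = 221 / 1.4190 ≈ 155.74.
Rounding up, n = 156.

156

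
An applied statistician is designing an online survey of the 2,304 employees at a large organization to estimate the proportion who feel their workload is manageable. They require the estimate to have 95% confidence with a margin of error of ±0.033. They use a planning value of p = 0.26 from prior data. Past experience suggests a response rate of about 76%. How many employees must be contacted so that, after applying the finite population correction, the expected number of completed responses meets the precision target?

For 95% confidence, z = 1.96.
Completed interviews needed (unadjusted): n₀ = 1.96² × 0.1924 / 0.033² ≈ 678.72 → 679.
FPC for N = 2,304: n = 679 / (1 + 678/2304) = 679 / 1.2943 ≈ 524.62 → 525.
At a 76% response rate, contacts needed = 525 / 0.76 ≈ 690.79 → 691.

691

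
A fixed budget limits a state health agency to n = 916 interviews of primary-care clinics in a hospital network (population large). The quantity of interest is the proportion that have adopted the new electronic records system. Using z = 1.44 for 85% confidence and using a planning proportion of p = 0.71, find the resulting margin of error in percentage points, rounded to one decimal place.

SE(p̂) = √[p(1−p)/n] = √[0.2059/916] = 0.01499.
E = z × SE = 1.44 × 0.01499 = 0.02159, or 2.2 percentage points.

2.2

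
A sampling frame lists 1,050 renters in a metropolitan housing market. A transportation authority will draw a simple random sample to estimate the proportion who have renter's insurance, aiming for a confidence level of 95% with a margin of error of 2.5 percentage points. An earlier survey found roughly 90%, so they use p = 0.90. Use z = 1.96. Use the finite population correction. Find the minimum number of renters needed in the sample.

Unadjusted: n₀ = 1.96² × 0.90 × 0.10 / 0.025² ≈ 553.19, so n₀ = 554.
Finite population correction with N = 1,050: n = n₀ / (1 + (n₀−1)/N) = 554 / (1 + 553/1050) = 554 / 1.5267 ≈ 362.88.
Rounding up, n = 363.

363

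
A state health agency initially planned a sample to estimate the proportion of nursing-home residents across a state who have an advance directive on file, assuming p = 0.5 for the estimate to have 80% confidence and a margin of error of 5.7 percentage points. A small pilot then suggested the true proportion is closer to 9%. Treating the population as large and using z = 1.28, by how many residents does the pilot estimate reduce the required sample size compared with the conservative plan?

Conservative (p = 0.5): n = 1.28² × 0.25 / 0.057² ≈ 126.07 → 127.
Using p = 0.09: p(1−p) = 0.0819, so n = 1.28² × 0.0819 / 0.057² ≈ 41.30 → 42.
Reduction: 127 − 42 = 85.

85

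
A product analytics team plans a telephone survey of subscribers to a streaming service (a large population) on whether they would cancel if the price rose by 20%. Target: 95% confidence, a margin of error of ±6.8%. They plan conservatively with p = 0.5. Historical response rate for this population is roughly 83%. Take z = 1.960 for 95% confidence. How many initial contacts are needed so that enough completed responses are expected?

251

Completed interviews needed: n₀ = 1.960² × 0.2500 / 0.068² ≈ 207.70 → 208.
At an 83% response rate, contacts needed = 208 / 0.83 ≈ 250.60 → 251.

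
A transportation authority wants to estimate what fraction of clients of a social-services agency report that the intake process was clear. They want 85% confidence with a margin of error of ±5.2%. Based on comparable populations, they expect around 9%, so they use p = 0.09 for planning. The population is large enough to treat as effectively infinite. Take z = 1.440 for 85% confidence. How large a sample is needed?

63

With p = 0.09, p(1−p) = 0.0819.
n = z²·p(1−p)/E² = 1.440² × 0.0819 / 0.052² = 2.0736 × 0.0819 / 0.002704 ≈ 62.81.
Rounding up gives n = 63.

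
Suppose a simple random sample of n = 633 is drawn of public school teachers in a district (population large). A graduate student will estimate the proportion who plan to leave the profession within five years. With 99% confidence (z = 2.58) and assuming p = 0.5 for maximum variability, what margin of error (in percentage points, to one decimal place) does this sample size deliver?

5.1

SE(p̂) = √[p(1−p)/n] = √[0.2500/633] = 0.01987.
E = z × SE = 2.58 × 0.01987 = 0.05127, or 5.1 percentage points.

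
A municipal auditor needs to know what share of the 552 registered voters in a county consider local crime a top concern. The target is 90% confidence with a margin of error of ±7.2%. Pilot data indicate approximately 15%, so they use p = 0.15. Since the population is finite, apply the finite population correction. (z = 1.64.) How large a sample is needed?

Unadjusted: n₀ = 1.64² × 0.15 × 0.85 / 0.072² ≈ 66.15, so n₀ = 67.
Finite population correction with N = 552: n = n₀ / (1 + (n₀−1)/N) = 67 / (1 + 66/552) = 67 / 1.1196 ≈ 59.84.
Rounding up, n = 60.

60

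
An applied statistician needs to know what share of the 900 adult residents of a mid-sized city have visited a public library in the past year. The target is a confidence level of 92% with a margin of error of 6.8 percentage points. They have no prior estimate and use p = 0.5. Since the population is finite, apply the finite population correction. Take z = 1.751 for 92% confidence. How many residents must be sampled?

141

Unadjusted: n₀ = 1.751² × 0.50 × 0.50 / 0.068² ≈ 165.77, so n₀ = 166.
Finite population correction with N = 900: n = n₀ / (1 + (n₀−1)/N) = 166 / (1 + 165/900) = 166 / 1.1833 ≈ 140.28.
Rounding up, n = 141.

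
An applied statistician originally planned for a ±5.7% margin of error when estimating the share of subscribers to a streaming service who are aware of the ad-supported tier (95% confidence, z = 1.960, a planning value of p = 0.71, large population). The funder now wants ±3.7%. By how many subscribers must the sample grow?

334

At ±5.7%: n = 1.960² × 0.2059 / 0.057² ≈ 243.46 → 244.
At ±3.7%: n = 1.960² × 0.2059 / 0.037² ≈ 577.78 → 578.
Additional respondents: 578 − 244 = 334.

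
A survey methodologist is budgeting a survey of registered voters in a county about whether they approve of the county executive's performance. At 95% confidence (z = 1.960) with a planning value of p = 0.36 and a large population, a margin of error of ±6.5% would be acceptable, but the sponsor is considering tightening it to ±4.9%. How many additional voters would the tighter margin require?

At ±6.5%: n = 1.960² × 0.2304 / 0.065² ≈ 209.49 → 210.
At ±4.9%: n = 1.960² × 0.2304 / 0.049² ≈ 368.64 → 369.
Additional respondents: 369 − 210 = 159.

159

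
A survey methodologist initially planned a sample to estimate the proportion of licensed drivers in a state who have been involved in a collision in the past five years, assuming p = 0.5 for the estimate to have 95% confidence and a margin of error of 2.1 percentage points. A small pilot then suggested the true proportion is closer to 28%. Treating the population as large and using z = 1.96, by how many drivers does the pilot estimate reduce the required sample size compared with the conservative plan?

Conservative (p = 0.5): n = 1.96² × 0.25 / 0.021² ≈ 2177.78 → 2178.
Using p = 0.28: p(1−p) = 0.2016, so n = 1.96² × 0.2016 / 0.021² ≈ 1756.16 → 1757.
Reduction: 2178 − 1757 = 421.

421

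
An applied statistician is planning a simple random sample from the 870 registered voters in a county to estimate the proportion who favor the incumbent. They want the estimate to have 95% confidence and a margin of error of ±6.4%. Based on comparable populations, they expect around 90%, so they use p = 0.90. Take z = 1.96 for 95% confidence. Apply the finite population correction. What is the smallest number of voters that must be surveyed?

Unadjusted: n₀ = 1.96² × 0.90 × 0.10 / 0.064² ≈ 84.41, so n₀ = 85.
Finite population correction with N = 870: n = n₀ / (1 + (n₀−1)/N) = 85 / (1 + 84/870) = 85 / 1.0966 ≈ 77.52.
Rounding up, n = 78.

78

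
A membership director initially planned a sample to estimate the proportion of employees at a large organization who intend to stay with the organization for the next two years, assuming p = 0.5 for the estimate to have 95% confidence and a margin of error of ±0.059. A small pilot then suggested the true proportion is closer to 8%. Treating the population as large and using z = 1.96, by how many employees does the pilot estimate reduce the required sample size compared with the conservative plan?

Conservative (p = 0.5): n = 1.96² × 0.25 / 0.059² ≈ 275.90 → 276.
Using p = 0.08: p(1−p) = 0.0736, so n = 1.96² × 0.0736 / 0.059² ≈ 81.22 → 82.
Reduction: 276 − 82 = 194.

194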